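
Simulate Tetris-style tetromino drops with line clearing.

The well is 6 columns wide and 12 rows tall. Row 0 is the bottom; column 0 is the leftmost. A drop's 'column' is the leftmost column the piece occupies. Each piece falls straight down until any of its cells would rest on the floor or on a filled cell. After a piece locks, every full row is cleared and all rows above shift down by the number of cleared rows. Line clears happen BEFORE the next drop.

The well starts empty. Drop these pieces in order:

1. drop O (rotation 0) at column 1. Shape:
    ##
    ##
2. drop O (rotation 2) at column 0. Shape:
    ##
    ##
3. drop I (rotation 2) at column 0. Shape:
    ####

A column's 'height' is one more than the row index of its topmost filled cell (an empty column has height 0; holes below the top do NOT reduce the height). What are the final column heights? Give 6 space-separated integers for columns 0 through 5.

Drop 1: O rot0 at col 1 lands with bottom-row=0; cleared 0 line(s) (total 0); column heights now [0 2 2 0 0 0], max=2
Drop 2: O rot2 at col 0 lands with bottom-row=2; cleared 0 line(s) (total 0); column heights now [4 4 2 0 0 0], max=4
Drop 3: I rot2 at col 0 lands with bottom-row=4; cleared 0 line(s) (total 0); column heights now [5 5 5 5 0 0], max=5

Answer: 5 5 5 5 0 0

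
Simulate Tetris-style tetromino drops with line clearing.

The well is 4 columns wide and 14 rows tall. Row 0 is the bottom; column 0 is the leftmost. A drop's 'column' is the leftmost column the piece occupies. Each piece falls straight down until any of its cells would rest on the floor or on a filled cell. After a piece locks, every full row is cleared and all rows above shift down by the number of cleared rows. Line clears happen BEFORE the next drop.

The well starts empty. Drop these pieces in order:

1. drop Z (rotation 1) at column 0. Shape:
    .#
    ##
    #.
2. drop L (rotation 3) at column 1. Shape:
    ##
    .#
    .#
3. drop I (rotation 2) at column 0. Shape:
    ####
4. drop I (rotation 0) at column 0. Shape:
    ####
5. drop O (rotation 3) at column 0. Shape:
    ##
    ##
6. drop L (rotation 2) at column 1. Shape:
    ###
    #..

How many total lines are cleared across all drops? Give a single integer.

Drop 1: Z rot1 at col 0 lands with bottom-row=0; cleared 0 line(s) (total 0); column heights now [2 3 0 0], max=3
Drop 2: L rot3 at col 1 lands with bottom-row=1; cleared 0 line(s) (total 0); column heights now [2 4 4 0], max=4
Drop 3: I rot2 at col 0 lands with bottom-row=4; cleared 1 line(s) (total 1); column heights now [2 4 4 0], max=4
Drop 4: I rot0 at col 0 lands with bottom-row=4; cleared 1 line(s) (total 2); column heights now [2 4 4 0], max=4
Drop 5: O rot3 at col 0 lands with bottom-row=4; cleared 0 line(s) (total 2); column heights now [6 6 4 0], max=6
Drop 6: L rot2 at col 1 lands with bottom-row=6; cleared 0 line(s) (total 2); column heights now [6 8 8 8], max=8

Answer: 2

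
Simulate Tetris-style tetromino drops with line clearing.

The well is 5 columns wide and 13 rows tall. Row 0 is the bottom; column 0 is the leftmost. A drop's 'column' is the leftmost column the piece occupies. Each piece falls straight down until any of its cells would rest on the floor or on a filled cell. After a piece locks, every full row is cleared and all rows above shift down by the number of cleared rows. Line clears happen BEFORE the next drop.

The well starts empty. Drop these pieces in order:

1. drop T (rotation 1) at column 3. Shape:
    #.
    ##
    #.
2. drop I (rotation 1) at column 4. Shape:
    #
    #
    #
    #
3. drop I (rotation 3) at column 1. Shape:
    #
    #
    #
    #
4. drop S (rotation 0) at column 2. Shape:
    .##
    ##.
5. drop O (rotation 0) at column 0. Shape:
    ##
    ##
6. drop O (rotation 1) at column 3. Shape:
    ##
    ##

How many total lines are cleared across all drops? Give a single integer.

Answer: 1

Derivation:
Drop 1: T rot1 at col 3 lands with bottom-row=0; cleared 0 line(s) (total 0); column heights now [0 0 0 3 2], max=3
Drop 2: I rot1 at col 4 lands with bottom-row=2; cleared 0 line(s) (total 0); column heights now [0 0 0 3 6], max=6
Drop 3: I rot3 at col 1 lands with bottom-row=0; cleared 0 line(s) (total 0); column heights now [0 4 0 3 6], max=6
Drop 4: S rot0 at col 2 lands with bottom-row=5; cleared 0 line(s) (total 0); column heights now [0 4 6 7 7], max=7
Drop 5: O rot0 at col 0 lands with bottom-row=4; cleared 1 line(s) (total 1); column heights now [5 5 0 6 6], max=6
Drop 6: O rot1 at col 3 lands with bottom-row=6; cleared 0 line(s) (total 1); column heights now [5 5 0 8 8], max=8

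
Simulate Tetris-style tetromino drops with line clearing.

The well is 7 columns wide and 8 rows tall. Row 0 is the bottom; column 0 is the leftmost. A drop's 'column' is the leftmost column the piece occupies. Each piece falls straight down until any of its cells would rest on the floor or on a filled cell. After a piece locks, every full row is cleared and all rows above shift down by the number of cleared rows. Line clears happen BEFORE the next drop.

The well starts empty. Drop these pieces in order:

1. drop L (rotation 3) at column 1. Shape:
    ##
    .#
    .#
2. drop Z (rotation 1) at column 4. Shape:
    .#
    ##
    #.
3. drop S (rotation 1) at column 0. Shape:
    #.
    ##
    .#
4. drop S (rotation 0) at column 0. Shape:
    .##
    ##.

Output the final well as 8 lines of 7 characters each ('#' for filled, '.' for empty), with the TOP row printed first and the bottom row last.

Drop 1: L rot3 at col 1 lands with bottom-row=0; cleared 0 line(s) (total 0); column heights now [0 3 3 0 0 0 0], max=3
Drop 2: Z rot1 at col 4 lands with bottom-row=0; cleared 0 line(s) (total 0); column heights now [0 3 3 0 2 3 0], max=3
Drop 3: S rot1 at col 0 lands with bottom-row=3; cleared 0 line(s) (total 0); column heights now [6 5 3 0 2 3 0], max=6
Drop 4: S rot0 at col 0 lands with bottom-row=6; cleared 0 line(s) (total 0); column heights now [7 8 8 0 2 3 0], max=8

Answer: .##....
##.....
#......
##.....
.#.....
.##..#.
..#.##.
..#.#..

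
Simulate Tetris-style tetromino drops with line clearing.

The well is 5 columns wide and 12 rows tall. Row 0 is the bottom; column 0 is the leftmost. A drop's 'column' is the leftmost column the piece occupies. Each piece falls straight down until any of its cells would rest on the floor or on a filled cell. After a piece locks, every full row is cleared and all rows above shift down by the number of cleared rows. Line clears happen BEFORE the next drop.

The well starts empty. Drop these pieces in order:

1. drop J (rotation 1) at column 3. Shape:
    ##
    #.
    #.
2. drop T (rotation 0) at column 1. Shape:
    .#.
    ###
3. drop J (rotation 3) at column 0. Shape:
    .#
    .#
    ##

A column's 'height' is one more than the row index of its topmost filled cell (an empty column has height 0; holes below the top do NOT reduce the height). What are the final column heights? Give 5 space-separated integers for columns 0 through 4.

Drop 1: J rot1 at col 3 lands with bottom-row=0; cleared 0 line(s) (total 0); column heights now [0 0 0 3 3], max=3
Drop 2: T rot0 at col 1 lands with bottom-row=3; cleared 0 line(s) (total 0); column heights now [0 4 5 4 3], max=5
Drop 3: J rot3 at col 0 lands with bottom-row=4; cleared 0 line(s) (total 0); column heights now [5 7 5 4 3], max=7

Answer: 5 7 5 4 3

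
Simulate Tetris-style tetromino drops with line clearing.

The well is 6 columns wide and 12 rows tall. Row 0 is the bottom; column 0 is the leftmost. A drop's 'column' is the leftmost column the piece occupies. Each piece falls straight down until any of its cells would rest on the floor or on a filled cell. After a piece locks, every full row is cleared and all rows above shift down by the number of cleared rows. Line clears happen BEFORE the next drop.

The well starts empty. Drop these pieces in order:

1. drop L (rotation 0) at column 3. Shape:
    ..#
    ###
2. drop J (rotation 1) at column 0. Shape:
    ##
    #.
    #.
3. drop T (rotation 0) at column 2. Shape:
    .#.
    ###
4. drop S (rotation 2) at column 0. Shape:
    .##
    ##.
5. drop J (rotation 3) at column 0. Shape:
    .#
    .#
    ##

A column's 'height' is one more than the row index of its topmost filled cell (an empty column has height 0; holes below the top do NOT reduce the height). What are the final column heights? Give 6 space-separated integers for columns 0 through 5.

Answer: 6 8 5 3 2 2

Derivation:
Drop 1: L rot0 at col 3 lands with bottom-row=0; cleared 0 line(s) (total 0); column heights now [0 0 0 1 1 2], max=2
Drop 2: J rot1 at col 0 lands with bottom-row=0; cleared 0 line(s) (total 0); column heights now [3 3 0 1 1 2], max=3
Drop 3: T rot0 at col 2 lands with bottom-row=1; cleared 0 line(s) (total 0); column heights now [3 3 2 3 2 2], max=3
Drop 4: S rot2 at col 0 lands with bottom-row=3; cleared 0 line(s) (total 0); column heights now [4 5 5 3 2 2], max=5
Drop 5: J rot3 at col 0 lands with bottom-row=5; cleared 0 line(s) (total 0); column heights now [6 8 5 3 2 2], max=8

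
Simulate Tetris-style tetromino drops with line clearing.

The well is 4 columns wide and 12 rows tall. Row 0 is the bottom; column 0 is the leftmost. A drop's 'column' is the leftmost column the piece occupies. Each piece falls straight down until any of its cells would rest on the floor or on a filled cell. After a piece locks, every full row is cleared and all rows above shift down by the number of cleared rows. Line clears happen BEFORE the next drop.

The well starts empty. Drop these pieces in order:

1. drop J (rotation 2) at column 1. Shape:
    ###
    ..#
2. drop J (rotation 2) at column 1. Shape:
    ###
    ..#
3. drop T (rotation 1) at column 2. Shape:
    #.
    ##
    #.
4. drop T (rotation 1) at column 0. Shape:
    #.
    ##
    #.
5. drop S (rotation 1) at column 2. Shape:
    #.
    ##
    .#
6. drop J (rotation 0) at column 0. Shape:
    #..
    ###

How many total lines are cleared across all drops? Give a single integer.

Answer: 1

Derivation:
Drop 1: J rot2 at col 1 lands with bottom-row=0; cleared 0 line(s) (total 0); column heights now [0 2 2 2], max=2
Drop 2: J rot2 at col 1 lands with bottom-row=2; cleared 0 line(s) (total 0); column heights now [0 4 4 4], max=4
Drop 3: T rot1 at col 2 lands with bottom-row=4; cleared 0 line(s) (total 0); column heights now [0 4 7 6], max=7
Drop 4: T rot1 at col 0 lands with bottom-row=3; cleared 1 line(s) (total 1); column heights now [5 4 6 5], max=6
Drop 5: S rot1 at col 2 lands with bottom-row=5; cleared 0 line(s) (total 1); column heights now [5 4 8 7], max=8
Drop 6: J rot0 at col 0 lands with bottom-row=8; cleared 0 line(s) (total 1); column heights now [10 9 9 7], max=10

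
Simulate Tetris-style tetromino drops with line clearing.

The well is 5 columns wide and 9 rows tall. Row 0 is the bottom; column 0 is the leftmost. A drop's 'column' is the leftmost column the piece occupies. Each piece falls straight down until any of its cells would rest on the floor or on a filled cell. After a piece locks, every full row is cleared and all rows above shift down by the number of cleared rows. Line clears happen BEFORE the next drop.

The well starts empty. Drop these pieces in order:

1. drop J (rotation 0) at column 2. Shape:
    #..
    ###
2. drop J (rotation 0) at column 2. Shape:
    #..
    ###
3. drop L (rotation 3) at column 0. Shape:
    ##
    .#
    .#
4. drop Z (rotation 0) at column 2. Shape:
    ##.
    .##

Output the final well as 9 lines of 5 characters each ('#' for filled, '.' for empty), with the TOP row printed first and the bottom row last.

Drop 1: J rot0 at col 2 lands with bottom-row=0; cleared 0 line(s) (total 0); column heights now [0 0 2 1 1], max=2
Drop 2: J rot0 at col 2 lands with bottom-row=2; cleared 0 line(s) (total 0); column heights now [0 0 4 3 3], max=4
Drop 3: L rot3 at col 0 lands with bottom-row=0; cleared 1 line(s) (total 1); column heights now [0 2 3 1 1], max=3
Drop 4: Z rot0 at col 2 lands with bottom-row=2; cleared 0 line(s) (total 1); column heights now [0 2 4 4 3], max=4

Answer: .....
.....
.....
.....
.....
..##.
..###
.##..
.####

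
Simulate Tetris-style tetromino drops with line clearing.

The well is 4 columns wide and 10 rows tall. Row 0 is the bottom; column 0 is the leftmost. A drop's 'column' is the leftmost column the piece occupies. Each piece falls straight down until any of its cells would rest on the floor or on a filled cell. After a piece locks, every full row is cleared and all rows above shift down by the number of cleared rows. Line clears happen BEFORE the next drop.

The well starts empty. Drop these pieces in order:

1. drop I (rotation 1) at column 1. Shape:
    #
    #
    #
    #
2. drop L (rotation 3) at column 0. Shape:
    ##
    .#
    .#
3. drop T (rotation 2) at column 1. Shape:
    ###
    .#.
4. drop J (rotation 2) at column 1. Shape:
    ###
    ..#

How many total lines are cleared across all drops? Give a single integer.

Answer: 0

Derivation:
Drop 1: I rot1 at col 1 lands with bottom-row=0; cleared 0 line(s) (total 0); column heights now [0 4 0 0], max=4
Drop 2: L rot3 at col 0 lands with bottom-row=4; cleared 0 line(s) (total 0); column heights now [7 7 0 0], max=7
Drop 3: T rot2 at col 1 lands with bottom-row=6; cleared 0 line(s) (total 0); column heights now [7 8 8 8], max=8
Drop 4: J rot2 at col 1 lands with bottom-row=8; cleared 0 line(s) (total 0); column heights now [7 10 10 10], max=10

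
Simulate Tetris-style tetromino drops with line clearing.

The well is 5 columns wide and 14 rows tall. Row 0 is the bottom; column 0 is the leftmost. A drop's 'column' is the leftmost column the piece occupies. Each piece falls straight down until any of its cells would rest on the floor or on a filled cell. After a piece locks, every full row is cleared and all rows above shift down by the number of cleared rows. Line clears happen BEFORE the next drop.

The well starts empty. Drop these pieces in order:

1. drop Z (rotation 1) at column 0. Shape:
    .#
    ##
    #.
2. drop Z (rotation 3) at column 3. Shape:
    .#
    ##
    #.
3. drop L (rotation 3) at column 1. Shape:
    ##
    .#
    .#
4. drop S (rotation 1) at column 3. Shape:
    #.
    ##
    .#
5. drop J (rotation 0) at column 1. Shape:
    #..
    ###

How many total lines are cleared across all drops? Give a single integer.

Drop 1: Z rot1 at col 0 lands with bottom-row=0; cleared 0 line(s) (total 0); column heights now [2 3 0 0 0], max=3
Drop 2: Z rot3 at col 3 lands with bottom-row=0; cleared 0 line(s) (total 0); column heights now [2 3 0 2 3], max=3
Drop 3: L rot3 at col 1 lands with bottom-row=1; cleared 1 line(s) (total 1); column heights now [1 3 3 1 2], max=3
Drop 4: S rot1 at col 3 lands with bottom-row=2; cleared 0 line(s) (total 1); column heights now [1 3 3 5 4], max=5
Drop 5: J rot0 at col 1 lands with bottom-row=5; cleared 0 line(s) (total 1); column heights now [1 7 6 6 4], max=7

Answer: 1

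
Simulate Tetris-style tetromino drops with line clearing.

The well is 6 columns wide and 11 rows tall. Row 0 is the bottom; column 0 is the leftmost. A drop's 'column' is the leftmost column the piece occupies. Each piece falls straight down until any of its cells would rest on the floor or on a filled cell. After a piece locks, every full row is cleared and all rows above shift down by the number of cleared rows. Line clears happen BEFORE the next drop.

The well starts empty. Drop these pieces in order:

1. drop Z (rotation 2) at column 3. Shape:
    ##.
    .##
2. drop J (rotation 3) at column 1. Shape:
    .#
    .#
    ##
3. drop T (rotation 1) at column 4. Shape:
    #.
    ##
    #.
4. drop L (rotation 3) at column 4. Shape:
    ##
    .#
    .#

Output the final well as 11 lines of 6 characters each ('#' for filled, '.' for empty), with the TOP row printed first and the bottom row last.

Answer: ......
......
......
......
....##
.....#
....##
....##
..#.#.
..###.
.##.##

Derivation:
Drop 1: Z rot2 at col 3 lands with bottom-row=0; cleared 0 line(s) (total 0); column heights now [0 0 0 2 2 1], max=2
Drop 2: J rot3 at col 1 lands with bottom-row=0; cleared 0 line(s) (total 0); column heights now [0 1 3 2 2 1], max=3
Drop 3: T rot1 at col 4 lands with bottom-row=2; cleared 0 line(s) (total 0); column heights now [0 1 3 2 5 4], max=5
Drop 4: L rot3 at col 4 lands with bottom-row=4; cleared 0 line(s) (total 0); column heights now [0 1 3 2 7 7], max=7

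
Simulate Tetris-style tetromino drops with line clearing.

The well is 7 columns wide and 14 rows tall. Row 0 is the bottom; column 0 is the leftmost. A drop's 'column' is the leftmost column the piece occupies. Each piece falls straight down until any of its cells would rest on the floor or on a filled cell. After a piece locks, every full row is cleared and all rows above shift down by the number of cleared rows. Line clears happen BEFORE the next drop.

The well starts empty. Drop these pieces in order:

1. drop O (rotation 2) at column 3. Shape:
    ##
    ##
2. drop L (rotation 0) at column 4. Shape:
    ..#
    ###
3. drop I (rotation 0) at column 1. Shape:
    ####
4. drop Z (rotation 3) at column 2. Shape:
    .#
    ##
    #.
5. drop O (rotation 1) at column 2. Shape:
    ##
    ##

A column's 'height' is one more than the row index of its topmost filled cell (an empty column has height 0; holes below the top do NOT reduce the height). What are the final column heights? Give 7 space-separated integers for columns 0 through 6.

Answer: 0 4 9 9 4 3 4

Derivation:
Drop 1: O rot2 at col 3 lands with bottom-row=0; cleared 0 line(s) (total 0); column heights now [0 0 0 2 2 0 0], max=2
Drop 2: L rot0 at col 4 lands with bottom-row=2; cleared 0 line(s) (total 0); column heights now [0 0 0 2 3 3 4], max=4
Drop 3: I rot0 at col 1 lands with bottom-row=3; cleared 0 line(s) (total 0); column heights now [0 4 4 4 4 3 4], max=4
Drop 4: Z rot3 at col 2 lands with bottom-row=4; cleared 0 line(s) (total 0); column heights now [0 4 6 7 4 3 4], max=7
Drop 5: O rot1 at col 2 lands with bottom-row=7; cleared 0 line(s) (total 0); column heights now [0 4 9 9 4 3 4], max=9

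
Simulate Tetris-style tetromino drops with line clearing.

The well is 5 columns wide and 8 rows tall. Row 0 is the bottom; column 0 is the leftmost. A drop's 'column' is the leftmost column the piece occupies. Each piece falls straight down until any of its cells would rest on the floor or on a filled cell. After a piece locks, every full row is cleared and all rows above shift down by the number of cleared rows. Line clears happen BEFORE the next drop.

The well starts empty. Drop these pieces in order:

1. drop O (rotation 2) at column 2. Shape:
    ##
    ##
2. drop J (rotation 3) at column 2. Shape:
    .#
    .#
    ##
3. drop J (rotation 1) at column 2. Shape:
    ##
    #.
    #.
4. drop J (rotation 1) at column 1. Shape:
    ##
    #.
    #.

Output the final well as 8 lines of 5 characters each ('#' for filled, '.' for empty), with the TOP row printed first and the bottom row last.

Drop 1: O rot2 at col 2 lands with bottom-row=0; cleared 0 line(s) (total 0); column heights now [0 0 2 2 0], max=2
Drop 2: J rot3 at col 2 lands with bottom-row=2; cleared 0 line(s) (total 0); column heights now [0 0 3 5 0], max=5
Drop 3: J rot1 at col 2 lands with bottom-row=3; cleared 0 line(s) (total 0); column heights now [0 0 6 6 0], max=6
Drop 4: J rot1 at col 1 lands with bottom-row=4; cleared 0 line(s) (total 0); column heights now [0 7 7 6 0], max=7

Answer: .....
.##..
.###.
.###.
..##.
..##.
..##.
..##.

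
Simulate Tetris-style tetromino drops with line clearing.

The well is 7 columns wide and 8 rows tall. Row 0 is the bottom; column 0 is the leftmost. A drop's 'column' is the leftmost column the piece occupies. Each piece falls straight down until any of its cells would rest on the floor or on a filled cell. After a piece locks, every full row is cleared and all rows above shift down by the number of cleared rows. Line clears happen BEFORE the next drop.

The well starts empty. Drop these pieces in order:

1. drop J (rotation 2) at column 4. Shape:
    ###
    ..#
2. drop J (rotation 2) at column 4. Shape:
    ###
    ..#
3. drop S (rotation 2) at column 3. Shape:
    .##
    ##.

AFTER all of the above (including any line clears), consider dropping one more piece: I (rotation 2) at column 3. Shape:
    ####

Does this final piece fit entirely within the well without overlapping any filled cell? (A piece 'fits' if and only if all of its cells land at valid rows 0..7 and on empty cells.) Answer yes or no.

Drop 1: J rot2 at col 4 lands with bottom-row=0; cleared 0 line(s) (total 0); column heights now [0 0 0 0 2 2 2], max=2
Drop 2: J rot2 at col 4 lands with bottom-row=2; cleared 0 line(s) (total 0); column heights now [0 0 0 0 4 4 4], max=4
Drop 3: S rot2 at col 3 lands with bottom-row=4; cleared 0 line(s) (total 0); column heights now [0 0 0 5 6 6 4], max=6
Test piece I rot2 at col 3 (width 4): heights before test = [0 0 0 5 6 6 4]; fits = True

Answer: yes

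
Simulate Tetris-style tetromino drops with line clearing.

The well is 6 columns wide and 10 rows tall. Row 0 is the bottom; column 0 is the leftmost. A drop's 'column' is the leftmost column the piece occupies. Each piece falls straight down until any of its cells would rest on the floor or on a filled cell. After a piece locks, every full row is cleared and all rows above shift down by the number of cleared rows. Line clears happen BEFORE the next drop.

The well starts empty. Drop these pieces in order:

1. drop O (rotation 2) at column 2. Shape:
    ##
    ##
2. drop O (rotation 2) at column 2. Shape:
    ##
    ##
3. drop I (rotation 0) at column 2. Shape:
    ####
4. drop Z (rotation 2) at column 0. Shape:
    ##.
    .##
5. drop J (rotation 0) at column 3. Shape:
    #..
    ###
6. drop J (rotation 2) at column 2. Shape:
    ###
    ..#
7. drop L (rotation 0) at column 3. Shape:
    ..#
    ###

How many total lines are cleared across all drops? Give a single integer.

Answer: 0

Derivation:
Drop 1: O rot2 at col 2 lands with bottom-row=0; cleared 0 line(s) (total 0); column heights now [0 0 2 2 0 0], max=2
Drop 2: O rot2 at col 2 lands with bottom-row=2; cleared 0 line(s) (total 0); column heights now [0 0 4 4 0 0], max=4
Drop 3: I rot0 at col 2 lands with bottom-row=4; cleared 0 line(s) (total 0); column heights now [0 0 5 5 5 5], max=5
Drop 4: Z rot2 at col 0 lands with bottom-row=5; cleared 0 line(s) (total 0); column heights now [7 7 6 5 5 5], max=7
Drop 5: J rot0 at col 3 lands with bottom-row=5; cleared 0 line(s) (total 0); column heights now [7 7 6 7 6 6], max=7
Drop 6: J rot2 at col 2 lands with bottom-row=6; cleared 0 line(s) (total 0); column heights now [7 7 8 8 8 6], max=8
Drop 7: L rot0 at col 3 lands with bottom-row=8; cleared 0 line(s) (total 0); column heights now [7 7 8 9 9 10], max=10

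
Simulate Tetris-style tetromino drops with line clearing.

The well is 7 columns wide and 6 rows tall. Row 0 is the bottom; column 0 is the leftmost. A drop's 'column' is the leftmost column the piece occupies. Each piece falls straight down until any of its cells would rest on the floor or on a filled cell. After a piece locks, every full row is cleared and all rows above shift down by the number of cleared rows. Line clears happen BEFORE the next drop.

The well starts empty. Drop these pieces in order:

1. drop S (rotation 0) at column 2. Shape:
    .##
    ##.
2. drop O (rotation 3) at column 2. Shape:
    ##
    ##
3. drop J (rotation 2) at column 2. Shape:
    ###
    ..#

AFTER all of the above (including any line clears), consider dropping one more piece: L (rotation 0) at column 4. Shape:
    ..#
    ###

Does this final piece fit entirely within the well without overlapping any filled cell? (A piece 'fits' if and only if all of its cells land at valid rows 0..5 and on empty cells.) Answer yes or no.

Drop 1: S rot0 at col 2 lands with bottom-row=0; cleared 0 line(s) (total 0); column heights now [0 0 1 2 2 0 0], max=2
Drop 2: O rot3 at col 2 lands with bottom-row=2; cleared 0 line(s) (total 0); column heights now [0 0 4 4 2 0 0], max=4
Drop 3: J rot2 at col 2 lands with bottom-row=3; cleared 0 line(s) (total 0); column heights now [0 0 5 5 5 0 0], max=5
Test piece L rot0 at col 4 (width 3): heights before test = [0 0 5 5 5 0 0]; fits = False

Answer: no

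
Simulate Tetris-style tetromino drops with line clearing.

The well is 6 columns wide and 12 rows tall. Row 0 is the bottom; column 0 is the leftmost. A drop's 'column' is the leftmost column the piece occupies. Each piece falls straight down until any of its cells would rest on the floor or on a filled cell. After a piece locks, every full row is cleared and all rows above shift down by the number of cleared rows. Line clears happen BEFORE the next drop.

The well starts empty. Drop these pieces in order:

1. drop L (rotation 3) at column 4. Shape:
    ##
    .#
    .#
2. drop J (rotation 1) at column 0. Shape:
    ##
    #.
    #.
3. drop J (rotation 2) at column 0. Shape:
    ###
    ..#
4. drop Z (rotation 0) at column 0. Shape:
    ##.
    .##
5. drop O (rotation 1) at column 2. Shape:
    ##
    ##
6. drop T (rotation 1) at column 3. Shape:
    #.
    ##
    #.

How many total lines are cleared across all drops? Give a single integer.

Drop 1: L rot3 at col 4 lands with bottom-row=0; cleared 0 line(s) (total 0); column heights now [0 0 0 0 3 3], max=3
Drop 2: J rot1 at col 0 lands with bottom-row=0; cleared 0 line(s) (total 0); column heights now [3 3 0 0 3 3], max=3
Drop 3: J rot2 at col 0 lands with bottom-row=2; cleared 0 line(s) (total 0); column heights now [4 4 4 0 3 3], max=4
Drop 4: Z rot0 at col 0 lands with bottom-row=4; cleared 0 line(s) (total 0); column heights now [6 6 5 0 3 3], max=6
Drop 5: O rot1 at col 2 lands with bottom-row=5; cleared 0 line(s) (total 0); column heights now [6 6 7 7 3 3], max=7
Drop 6: T rot1 at col 3 lands with bottom-row=7; cleared 0 line(s) (total 0); column heights now [6 6 7 10 9 3], max=10

Answer: 0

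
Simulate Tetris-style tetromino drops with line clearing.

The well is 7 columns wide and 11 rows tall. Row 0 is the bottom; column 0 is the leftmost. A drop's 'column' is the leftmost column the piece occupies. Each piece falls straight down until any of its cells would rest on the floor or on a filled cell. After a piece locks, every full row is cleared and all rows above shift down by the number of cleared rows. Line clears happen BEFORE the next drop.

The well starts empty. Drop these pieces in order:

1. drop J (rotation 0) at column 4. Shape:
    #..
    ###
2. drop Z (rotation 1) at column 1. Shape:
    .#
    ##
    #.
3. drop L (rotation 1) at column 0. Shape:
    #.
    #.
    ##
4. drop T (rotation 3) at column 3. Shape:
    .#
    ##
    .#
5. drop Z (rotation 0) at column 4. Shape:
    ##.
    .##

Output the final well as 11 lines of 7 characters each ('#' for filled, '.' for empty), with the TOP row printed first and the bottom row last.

Drop 1: J rot0 at col 4 lands with bottom-row=0; cleared 0 line(s) (total 0); column heights now [0 0 0 0 2 1 1], max=2
Drop 2: Z rot1 at col 1 lands with bottom-row=0; cleared 0 line(s) (total 0); column heights now [0 2 3 0 2 1 1], max=3
Drop 3: L rot1 at col 0 lands with bottom-row=2; cleared 0 line(s) (total 0); column heights now [5 3 3 0 2 1 1], max=5
Drop 4: T rot3 at col 3 lands with bottom-row=2; cleared 0 line(s) (total 0); column heights now [5 3 3 4 5 1 1], max=5
Drop 5: Z rot0 at col 4 lands with bottom-row=4; cleared 0 line(s) (total 0); column heights now [5 3 3 4 6 6 5], max=6

Answer: .......
.......
.......
.......
.......
....##.
#...###
#..##..
###.#..
.##.#..
.#..###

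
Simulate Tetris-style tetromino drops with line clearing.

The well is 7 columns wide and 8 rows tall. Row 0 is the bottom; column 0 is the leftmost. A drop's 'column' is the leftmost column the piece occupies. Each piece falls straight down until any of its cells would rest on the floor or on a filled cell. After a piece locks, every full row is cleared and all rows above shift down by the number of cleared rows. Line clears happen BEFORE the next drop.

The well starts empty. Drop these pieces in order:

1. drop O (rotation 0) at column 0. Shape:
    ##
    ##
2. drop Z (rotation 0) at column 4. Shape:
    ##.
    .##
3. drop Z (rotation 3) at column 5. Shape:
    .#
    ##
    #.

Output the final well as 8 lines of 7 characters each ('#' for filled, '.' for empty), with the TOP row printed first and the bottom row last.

Answer: .......
.......
.......
......#
.....##
.....#.
##..##.
##...##

Derivation:
Drop 1: O rot0 at col 0 lands with bottom-row=0; cleared 0 line(s) (total 0); column heights now [2 2 0 0 0 0 0], max=2
Drop 2: Z rot0 at col 4 lands with bottom-row=0; cleared 0 line(s) (total 0); column heights now [2 2 0 0 2 2 1], max=2
Drop 3: Z rot3 at col 5 lands with bottom-row=2; cleared 0 line(s) (total 0); column heights now [2 2 0 0 2 4 5], max=5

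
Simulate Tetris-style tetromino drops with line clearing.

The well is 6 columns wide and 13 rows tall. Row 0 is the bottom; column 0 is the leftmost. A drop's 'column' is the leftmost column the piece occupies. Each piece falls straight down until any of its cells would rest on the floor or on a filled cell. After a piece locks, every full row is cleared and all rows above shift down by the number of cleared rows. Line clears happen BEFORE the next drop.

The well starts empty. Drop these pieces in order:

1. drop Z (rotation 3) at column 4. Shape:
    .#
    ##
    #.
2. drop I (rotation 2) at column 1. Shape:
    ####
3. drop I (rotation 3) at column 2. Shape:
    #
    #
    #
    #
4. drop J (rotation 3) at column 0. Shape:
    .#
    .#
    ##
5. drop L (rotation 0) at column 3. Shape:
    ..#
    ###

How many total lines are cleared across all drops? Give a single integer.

Answer: 1

Derivation:
Drop 1: Z rot3 at col 4 lands with bottom-row=0; cleared 0 line(s) (total 0); column heights now [0 0 0 0 2 3], max=3
Drop 2: I rot2 at col 1 lands with bottom-row=2; cleared 0 line(s) (total 0); column heights now [0 3 3 3 3 3], max=3
Drop 3: I rot3 at col 2 lands with bottom-row=3; cleared 0 line(s) (total 0); column heights now [0 3 7 3 3 3], max=7
Drop 4: J rot3 at col 0 lands with bottom-row=3; cleared 0 line(s) (total 0); column heights now [4 6 7 3 3 3], max=7
Drop 5: L rot0 at col 3 lands with bottom-row=3; cleared 1 line(s) (total 1); column heights now [0 5 6 3 3 4], max=6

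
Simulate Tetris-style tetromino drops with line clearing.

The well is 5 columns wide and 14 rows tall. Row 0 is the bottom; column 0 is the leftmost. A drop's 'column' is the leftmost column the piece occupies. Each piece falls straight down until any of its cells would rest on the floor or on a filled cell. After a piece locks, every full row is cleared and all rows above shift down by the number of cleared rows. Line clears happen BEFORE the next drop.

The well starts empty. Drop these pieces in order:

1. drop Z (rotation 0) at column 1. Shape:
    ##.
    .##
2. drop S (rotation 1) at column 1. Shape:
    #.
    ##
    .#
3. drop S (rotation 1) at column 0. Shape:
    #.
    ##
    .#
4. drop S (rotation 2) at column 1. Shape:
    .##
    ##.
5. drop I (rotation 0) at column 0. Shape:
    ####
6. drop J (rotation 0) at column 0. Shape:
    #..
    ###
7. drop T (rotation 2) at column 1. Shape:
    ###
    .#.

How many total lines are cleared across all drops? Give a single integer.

Drop 1: Z rot0 at col 1 lands with bottom-row=0; cleared 0 line(s) (total 0); column heights now [0 2 2 1 0], max=2
Drop 2: S rot1 at col 1 lands with bottom-row=2; cleared 0 line(s) (total 0); column heights now [0 5 4 1 0], max=5
Drop 3: S rot1 at col 0 lands with bottom-row=5; cleared 0 line(s) (total 0); column heights now [8 7 4 1 0], max=8
Drop 4: S rot2 at col 1 lands with bottom-row=7; cleared 0 line(s) (total 0); column heights now [8 8 9 9 0], max=9
Drop 5: I rot0 at col 0 lands with bottom-row=9; cleared 0 line(s) (total 0); column heights now [10 10 10 10 0], max=10
Drop 6: J rot0 at col 0 lands with bottom-row=10; cleared 0 line(s) (total 0); column heights now [12 11 11 10 0], max=12
Drop 7: T rot2 at col 1 lands with bottom-row=11; cleared 0 line(s) (total 0); column heights now [12 13 13 13 0], max=13

Answer: 0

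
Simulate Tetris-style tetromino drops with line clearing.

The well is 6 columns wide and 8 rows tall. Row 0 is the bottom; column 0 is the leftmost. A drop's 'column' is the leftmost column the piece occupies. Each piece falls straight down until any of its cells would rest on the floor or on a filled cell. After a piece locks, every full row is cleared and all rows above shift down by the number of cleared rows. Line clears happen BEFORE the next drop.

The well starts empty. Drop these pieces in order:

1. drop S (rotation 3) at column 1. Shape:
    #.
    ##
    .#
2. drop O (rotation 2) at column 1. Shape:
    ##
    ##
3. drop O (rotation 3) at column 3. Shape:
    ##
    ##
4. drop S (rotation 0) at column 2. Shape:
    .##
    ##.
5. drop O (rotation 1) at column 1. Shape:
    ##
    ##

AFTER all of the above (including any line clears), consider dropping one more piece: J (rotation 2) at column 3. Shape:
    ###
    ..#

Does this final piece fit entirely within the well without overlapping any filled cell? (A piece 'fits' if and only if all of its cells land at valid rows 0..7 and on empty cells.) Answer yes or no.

Drop 1: S rot3 at col 1 lands with bottom-row=0; cleared 0 line(s) (total 0); column heights now [0 3 2 0 0 0], max=3
Drop 2: O rot2 at col 1 lands with bottom-row=3; cleared 0 line(s) (total 0); column heights now [0 5 5 0 0 0], max=5
Drop 3: O rot3 at col 3 lands with bottom-row=0; cleared 0 line(s) (total 0); column heights now [0 5 5 2 2 0], max=5
Drop 4: S rot0 at col 2 lands with bottom-row=5; cleared 0 line(s) (total 0); column heights now [0 5 6 7 7 0], max=7
Drop 5: O rot1 at col 1 lands with bottom-row=6; cleared 0 line(s) (total 0); column heights now [0 8 8 7 7 0], max=8
Test piece J rot2 at col 3 (width 3): heights before test = [0 8 8 7 7 0]; fits = True

Answer: yes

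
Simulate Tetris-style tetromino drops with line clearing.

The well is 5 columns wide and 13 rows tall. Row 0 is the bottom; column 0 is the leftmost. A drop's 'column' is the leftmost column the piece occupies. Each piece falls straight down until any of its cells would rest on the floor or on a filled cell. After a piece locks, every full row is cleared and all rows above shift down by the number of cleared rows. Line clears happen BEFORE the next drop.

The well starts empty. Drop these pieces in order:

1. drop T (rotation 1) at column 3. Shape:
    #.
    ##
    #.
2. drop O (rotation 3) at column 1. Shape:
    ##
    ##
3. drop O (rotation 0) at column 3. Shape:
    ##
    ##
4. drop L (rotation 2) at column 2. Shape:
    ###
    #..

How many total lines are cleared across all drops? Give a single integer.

Drop 1: T rot1 at col 3 lands with bottom-row=0; cleared 0 line(s) (total 0); column heights now [0 0 0 3 2], max=3
Drop 2: O rot3 at col 1 lands with bottom-row=0; cleared 0 line(s) (total 0); column heights now [0 2 2 3 2], max=3
Drop 3: O rot0 at col 3 lands with bottom-row=3; cleared 0 line(s) (total 0); column heights now [0 2 2 5 5], max=5
Drop 4: L rot2 at col 2 lands with bottom-row=4; cleared 0 line(s) (total 0); column heights now [0 2 6 6 6], max=6

Answer: 0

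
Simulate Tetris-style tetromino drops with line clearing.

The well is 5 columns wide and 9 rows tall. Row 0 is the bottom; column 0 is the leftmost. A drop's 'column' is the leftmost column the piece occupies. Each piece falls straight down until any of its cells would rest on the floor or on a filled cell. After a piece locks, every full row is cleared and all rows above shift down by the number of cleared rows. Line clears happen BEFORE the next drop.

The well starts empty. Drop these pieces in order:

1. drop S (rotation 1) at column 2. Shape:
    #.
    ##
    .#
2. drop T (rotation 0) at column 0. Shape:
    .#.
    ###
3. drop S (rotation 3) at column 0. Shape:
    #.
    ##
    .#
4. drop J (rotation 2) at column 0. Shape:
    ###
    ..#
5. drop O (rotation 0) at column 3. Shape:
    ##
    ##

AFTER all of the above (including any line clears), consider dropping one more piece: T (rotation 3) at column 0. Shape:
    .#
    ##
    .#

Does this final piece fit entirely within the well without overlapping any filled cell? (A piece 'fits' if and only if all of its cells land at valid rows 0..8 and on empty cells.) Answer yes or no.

Answer: no

Derivation:
Drop 1: S rot1 at col 2 lands with bottom-row=0; cleared 0 line(s) (total 0); column heights now [0 0 3 2 0], max=3
Drop 2: T rot0 at col 0 lands with bottom-row=3; cleared 0 line(s) (total 0); column heights now [4 5 4 2 0], max=5
Drop 3: S rot3 at col 0 lands with bottom-row=5; cleared 0 line(s) (total 0); column heights now [8 7 4 2 0], max=8
Drop 4: J rot2 at col 0 lands with bottom-row=7; cleared 0 line(s) (total 0); column heights now [9 9 9 2 0], max=9
Drop 5: O rot0 at col 3 lands with bottom-row=2; cleared 1 line(s) (total 1); column heights now [8 8 8 3 3], max=8
Test piece T rot3 at col 0 (width 2): heights before test = [8 8 8 3 3]; fits = False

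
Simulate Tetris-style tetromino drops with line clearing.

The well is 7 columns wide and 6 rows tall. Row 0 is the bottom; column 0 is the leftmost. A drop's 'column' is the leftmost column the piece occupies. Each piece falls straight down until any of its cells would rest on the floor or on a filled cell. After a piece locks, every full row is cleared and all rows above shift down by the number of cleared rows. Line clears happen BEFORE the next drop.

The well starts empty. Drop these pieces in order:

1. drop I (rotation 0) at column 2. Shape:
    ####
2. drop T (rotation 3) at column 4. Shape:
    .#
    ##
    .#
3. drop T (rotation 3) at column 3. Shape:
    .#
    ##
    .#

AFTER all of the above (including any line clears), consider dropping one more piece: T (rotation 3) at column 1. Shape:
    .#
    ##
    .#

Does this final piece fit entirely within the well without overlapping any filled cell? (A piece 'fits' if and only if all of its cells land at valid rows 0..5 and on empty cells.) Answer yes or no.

Drop 1: I rot0 at col 2 lands with bottom-row=0; cleared 0 line(s) (total 0); column heights now [0 0 1 1 1 1 0], max=1
Drop 2: T rot3 at col 4 lands with bottom-row=1; cleared 0 line(s) (total 0); column heights now [0 0 1 1 3 4 0], max=4
Drop 3: T rot3 at col 3 lands with bottom-row=3; cleared 0 line(s) (total 0); column heights now [0 0 1 5 6 4 0], max=6
Test piece T rot3 at col 1 (width 2): heights before test = [0 0 1 5 6 4 0]; fits = True

Answer: yes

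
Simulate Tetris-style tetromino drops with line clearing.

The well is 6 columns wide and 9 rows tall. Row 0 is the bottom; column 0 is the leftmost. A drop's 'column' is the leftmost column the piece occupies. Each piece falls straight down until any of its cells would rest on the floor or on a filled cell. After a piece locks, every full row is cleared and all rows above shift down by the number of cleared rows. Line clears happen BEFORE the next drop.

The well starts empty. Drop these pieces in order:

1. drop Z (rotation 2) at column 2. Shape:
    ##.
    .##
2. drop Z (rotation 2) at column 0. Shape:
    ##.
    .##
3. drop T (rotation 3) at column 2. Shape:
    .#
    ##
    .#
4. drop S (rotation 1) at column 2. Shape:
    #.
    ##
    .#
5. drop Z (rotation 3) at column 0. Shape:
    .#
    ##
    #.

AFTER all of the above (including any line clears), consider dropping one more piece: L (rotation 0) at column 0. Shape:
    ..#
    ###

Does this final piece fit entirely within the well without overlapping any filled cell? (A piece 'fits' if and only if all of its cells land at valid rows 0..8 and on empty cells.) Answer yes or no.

Answer: no

Derivation:
Drop 1: Z rot2 at col 2 lands with bottom-row=0; cleared 0 line(s) (total 0); column heights now [0 0 2 2 1 0], max=2
Drop 2: Z rot2 at col 0 lands with bottom-row=2; cleared 0 line(s) (total 0); column heights now [4 4 3 2 1 0], max=4
Drop 3: T rot3 at col 2 lands with bottom-row=2; cleared 0 line(s) (total 0); column heights now [4 4 4 5 1 0], max=5
Drop 4: S rot1 at col 2 lands with bottom-row=5; cleared 0 line(s) (total 0); column heights now [4 4 8 7 1 0], max=8
Drop 5: Z rot3 at col 0 lands with bottom-row=4; cleared 0 line(s) (total 0); column heights now [6 7 8 7 1 0], max=8
Test piece L rot0 at col 0 (width 3): heights before test = [6 7 8 7 1 0]; fits = False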